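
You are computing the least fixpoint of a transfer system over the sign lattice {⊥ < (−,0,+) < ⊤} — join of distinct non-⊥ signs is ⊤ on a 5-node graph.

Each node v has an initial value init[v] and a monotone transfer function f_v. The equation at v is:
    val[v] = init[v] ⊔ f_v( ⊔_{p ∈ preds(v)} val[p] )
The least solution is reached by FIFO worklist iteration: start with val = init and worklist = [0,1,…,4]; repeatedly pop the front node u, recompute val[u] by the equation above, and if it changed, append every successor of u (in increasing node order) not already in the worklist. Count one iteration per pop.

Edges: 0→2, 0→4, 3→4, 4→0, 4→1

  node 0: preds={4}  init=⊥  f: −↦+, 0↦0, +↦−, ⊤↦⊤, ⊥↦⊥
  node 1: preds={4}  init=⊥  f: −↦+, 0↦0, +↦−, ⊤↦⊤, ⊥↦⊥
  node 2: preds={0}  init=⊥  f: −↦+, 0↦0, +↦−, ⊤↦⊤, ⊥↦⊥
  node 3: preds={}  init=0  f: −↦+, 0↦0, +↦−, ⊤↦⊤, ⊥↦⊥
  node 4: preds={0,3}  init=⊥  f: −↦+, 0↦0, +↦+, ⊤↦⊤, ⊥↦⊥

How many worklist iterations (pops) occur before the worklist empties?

Worklist (9 pops):
  #1 pop 0: in=⊥ → ⊥ (no change)
  #2 pop 1: in=⊥ → ⊥ (no change)
  #3 pop 2: in=⊥ → ⊥ (no change)
  #4 pop 3: in=⊥ → 0 (no change)
  #5 pop 4: in=0 → 0 (was ⊥); enqueue [0,1]
  #6 pop 0: in=0 → 0 (was ⊥); enqueue [2,4]
  #7 pop 1: in=0 → 0 (was ⊥); enqueue []
  #8 pop 2: in=0 → 0 (was ⊥); enqueue []
  #9 pop 4: in=0 → 0 (no change)

Fixpoint:
  val[0] = 0
  val[1] = 0
  val[2] = 0
  val[3] = 0
  val[4] = 0

9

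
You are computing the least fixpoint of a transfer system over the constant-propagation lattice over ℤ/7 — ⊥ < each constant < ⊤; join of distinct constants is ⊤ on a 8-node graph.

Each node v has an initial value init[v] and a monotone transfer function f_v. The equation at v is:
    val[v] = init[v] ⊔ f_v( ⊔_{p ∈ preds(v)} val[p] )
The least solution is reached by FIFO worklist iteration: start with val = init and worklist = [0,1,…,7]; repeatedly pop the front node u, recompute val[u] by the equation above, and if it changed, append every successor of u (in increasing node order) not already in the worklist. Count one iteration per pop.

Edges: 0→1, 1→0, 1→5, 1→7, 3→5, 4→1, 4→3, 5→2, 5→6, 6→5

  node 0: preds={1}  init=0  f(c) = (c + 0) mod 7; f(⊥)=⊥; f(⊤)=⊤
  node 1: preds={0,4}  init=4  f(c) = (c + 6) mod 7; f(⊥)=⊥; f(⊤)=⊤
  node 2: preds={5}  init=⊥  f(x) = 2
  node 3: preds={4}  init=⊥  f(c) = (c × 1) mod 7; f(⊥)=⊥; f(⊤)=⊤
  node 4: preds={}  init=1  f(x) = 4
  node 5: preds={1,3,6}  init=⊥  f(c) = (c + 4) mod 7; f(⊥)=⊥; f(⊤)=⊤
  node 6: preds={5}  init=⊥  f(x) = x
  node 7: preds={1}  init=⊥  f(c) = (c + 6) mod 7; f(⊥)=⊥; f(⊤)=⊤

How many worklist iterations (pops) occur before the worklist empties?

13

Iteration log — 13 steps:
  step 1. node 0  ⊔preds=4  new=⊤  old=0  +wl: 
  step 2. node 1  ⊔preds=⊤  new=⊤  old=4  +wl: 0
  step 3. node 2  ⊔preds=⊥  new=2  old=⊥  +wl: 
  step 4. node 3  ⊔preds=1  new=1  old=⊥  +wl: 
  step 5. node 4  ⊔preds=⊥  new=⊤  old=1  +wl: 1,3
  step 6. node 5  ⊔preds=⊤  new=⊤  old=⊥  +wl: 2
  step 7. node 6  ⊔preds=⊤  new=⊤  old=⊥  +wl: 5
  step 8. node 7  ⊔preds=⊤  new=⊤  old=⊥  +wl: 
  step 9. node 0  ⊔preds=⊤  new=⊤  stable
  step 10. node 1  ⊔preds=⊤  new=⊤  stable
  step 11. node 3  ⊔preds=⊤  new=⊤  old=1  +wl: 
  step 12. node 2  ⊔preds=⊤  new=2  stable
  step 13. node 5  ⊔preds=⊤  new=⊤  stable

Least fixpoint reached:
  node 0: ⊤
  node 1: ⊤
  node 2: 2
  node 3: ⊤
  node 4: ⊤
  node 5: ⊤
  node 6: ⊤
  node 7: ⊤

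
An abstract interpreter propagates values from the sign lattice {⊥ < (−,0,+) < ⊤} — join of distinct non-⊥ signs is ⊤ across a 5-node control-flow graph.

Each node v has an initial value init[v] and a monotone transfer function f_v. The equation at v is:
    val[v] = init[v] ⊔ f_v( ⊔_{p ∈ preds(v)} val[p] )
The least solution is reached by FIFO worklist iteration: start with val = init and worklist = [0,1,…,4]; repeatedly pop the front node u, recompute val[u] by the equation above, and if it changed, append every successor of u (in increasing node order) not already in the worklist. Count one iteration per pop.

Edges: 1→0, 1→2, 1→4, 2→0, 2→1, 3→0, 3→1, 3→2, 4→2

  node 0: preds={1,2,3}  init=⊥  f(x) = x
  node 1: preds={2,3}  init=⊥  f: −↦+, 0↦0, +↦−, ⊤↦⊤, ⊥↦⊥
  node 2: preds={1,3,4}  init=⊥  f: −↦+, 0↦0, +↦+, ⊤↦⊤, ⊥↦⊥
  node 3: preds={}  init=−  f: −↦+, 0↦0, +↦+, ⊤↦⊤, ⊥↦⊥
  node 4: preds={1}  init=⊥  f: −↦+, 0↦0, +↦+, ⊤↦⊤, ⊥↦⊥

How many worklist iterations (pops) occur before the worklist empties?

11

Trace (11 dequeues):
  [1] u=0 | in − | out − | prev ⊥ | push {}
  [2] u=1 | in − | out + | prev ⊥ | push {0}
  [3] u=2 | in ⊤ | out ⊤ | prev ⊥ | push {1}
  [4] u=3 | in ⊥ | out − | ==
  [5] u=4 | in + | out + | prev ⊥ | push {2}
  [6] u=0 | in ⊤ | out ⊤ | prev − | push {}
  [7] u=1 | in ⊤ | out ⊤ | prev + | push {0,4}
  [8] u=2 | in ⊤ | out ⊤ | ==
  [9] u=0 | in ⊤ | out ⊤ | ==
  [10] u=4 | in ⊤ | out ⊤ | prev + | push {2}
  [11] u=2 | in ⊤ | out ⊤ | ==

Converged values:
  [0] ⊤
  [1] ⊤
  [2] ⊤
  [3] −
  [4] ⊤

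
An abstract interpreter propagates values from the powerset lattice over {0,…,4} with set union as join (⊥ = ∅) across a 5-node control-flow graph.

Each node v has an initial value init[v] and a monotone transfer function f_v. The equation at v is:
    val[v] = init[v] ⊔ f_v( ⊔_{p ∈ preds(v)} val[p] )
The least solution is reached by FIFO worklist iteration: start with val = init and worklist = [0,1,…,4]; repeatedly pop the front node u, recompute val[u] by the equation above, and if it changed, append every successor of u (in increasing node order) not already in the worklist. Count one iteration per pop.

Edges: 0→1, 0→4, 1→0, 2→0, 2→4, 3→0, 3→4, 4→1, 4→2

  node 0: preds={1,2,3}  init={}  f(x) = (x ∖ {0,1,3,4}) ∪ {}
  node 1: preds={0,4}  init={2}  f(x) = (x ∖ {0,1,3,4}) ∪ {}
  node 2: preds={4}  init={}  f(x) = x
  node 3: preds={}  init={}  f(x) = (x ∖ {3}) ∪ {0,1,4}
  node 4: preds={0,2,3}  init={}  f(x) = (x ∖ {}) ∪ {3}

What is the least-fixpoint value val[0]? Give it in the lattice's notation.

{2}

Iteration log — 10 steps:
  step 1. node 0  ⊔preds={2}  new={2}  old={}  +wl: 
  step 2. node 1  ⊔preds={2}  new={2}  stable
  step 3. node 2  ⊔preds={}  new={}  stable
  step 4. node 3  ⊔preds={}  new={0,1,4}  old={}  +wl: 0
  step 5. node 4  ⊔preds={0,1,2,4}  new={0,1,2,3,4}  old={}  +wl: 1,2
  step 6. node 0  ⊔preds={0,1,2,4}  new={2}  stable
  step 7. node 1  ⊔preds={0,1,2,3,4}  new={2}  stable
  step 8. node 2  ⊔preds={0,1,2,3,4}  new={0,1,2,3,4}  old={}  +wl: 0,4
  step 9. node 0  ⊔preds={0,1,2,3,4}  new={2}  stable
  step 10. node 4  ⊔preds={0,1,2,3,4}  new={0,1,2,3,4}  stable

Least fixpoint reached:
  node 0: {2}
  node 1: {2}
  node 2: {0,1,2,3,4}
  node 3: {0,1,4}
  node 4: {0,1,2,3,4}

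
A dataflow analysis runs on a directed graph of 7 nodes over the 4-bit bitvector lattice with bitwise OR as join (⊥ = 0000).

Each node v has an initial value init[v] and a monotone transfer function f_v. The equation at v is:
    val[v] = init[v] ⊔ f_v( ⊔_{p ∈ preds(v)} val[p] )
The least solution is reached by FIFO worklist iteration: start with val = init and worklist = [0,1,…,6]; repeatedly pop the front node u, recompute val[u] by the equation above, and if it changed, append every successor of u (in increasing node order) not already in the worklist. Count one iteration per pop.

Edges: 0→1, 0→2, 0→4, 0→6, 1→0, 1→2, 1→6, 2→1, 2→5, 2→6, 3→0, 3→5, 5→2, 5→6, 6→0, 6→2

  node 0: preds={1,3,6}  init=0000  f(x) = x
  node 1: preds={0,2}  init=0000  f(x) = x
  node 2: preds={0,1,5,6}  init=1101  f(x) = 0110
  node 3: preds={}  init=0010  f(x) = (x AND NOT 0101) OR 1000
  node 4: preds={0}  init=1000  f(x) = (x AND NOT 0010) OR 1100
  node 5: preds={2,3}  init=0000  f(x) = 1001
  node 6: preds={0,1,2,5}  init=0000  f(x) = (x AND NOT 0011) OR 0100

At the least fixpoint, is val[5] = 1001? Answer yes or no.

Trace (12 dequeues):
  [1] u=0 | in 0010 | out 0010 | prev 0000 | push {}
  [2] u=1 | in 1111 | out 1111 | prev 0000 | push {0}
  [3] u=2 | in 1111 | out 1111 | prev 1101 | push {1}
  [4] u=3 | in 0000 | out 1010 | prev 0010 | push {}
  [5] u=4 | in 0010 | out 1100 | prev 1000 | push {}
  [6] u=5 | in 1111 | out 1001 | prev 0000 | push {2}
  [7] u=6 | in 1111 | out 1100 | prev 0000 | push {}
  [8] u=0 | in 1111 | out 1111 | prev 0010 | push {4,6}
  [9] u=1 | in 1111 | out 1111 | ==
  [10] u=2 | in 1111 | out 1111 | ==
  [11] u=4 | in 1111 | out 1101 | prev 1100 | push {}
  [12] u=6 | in 1111 | out 1100 | ==

Converged values:
  [0] 1111
  [1] 1111
  [2] 1111
  [3] 1010
  [4] 1101
  [5] 1001
  [6] 1100

yes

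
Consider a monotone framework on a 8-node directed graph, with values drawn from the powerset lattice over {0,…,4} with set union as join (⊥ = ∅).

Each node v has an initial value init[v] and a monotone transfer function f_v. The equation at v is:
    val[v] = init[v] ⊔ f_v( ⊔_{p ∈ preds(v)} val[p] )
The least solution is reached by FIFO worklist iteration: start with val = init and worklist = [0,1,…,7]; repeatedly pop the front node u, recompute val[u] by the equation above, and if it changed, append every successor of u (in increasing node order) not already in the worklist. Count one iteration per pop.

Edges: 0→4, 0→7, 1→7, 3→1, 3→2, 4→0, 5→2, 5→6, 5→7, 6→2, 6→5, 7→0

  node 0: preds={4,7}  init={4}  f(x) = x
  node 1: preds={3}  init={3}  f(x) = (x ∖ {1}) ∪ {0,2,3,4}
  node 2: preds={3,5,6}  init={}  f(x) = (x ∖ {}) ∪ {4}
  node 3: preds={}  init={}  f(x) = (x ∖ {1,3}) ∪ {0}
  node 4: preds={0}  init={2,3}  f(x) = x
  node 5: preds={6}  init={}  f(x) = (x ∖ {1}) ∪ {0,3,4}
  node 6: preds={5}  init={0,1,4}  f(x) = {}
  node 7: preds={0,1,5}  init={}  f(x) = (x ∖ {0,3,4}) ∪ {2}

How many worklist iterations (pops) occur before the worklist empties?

11

Iteration log — 11 steps:
  step 1. node 0  ⊔preds={2,3}  new={2,3,4}  old={4}  +wl: 
  step 2. node 1  ⊔preds={}  new={0,2,3,4}  old={3}  +wl: 
  step 3. node 2  ⊔preds={0,1,4}  new={0,1,4}  old={}  +wl: 
  step 4. node 3  ⊔preds={}  new={0}  old={}  +wl: 1,2
  step 5. node 4  ⊔preds={2,3,4}  new={2,3,4}  old={2,3}  +wl: 0
  step 6. node 5  ⊔preds={0,1,4}  new={0,3,4}  old={}  +wl: 
  step 7. node 6  ⊔preds={0,3,4}  new={0,1,4}  stable
  step 8. node 7  ⊔preds={0,2,3,4}  new={2}  old={}  +wl: 
  step 9. node 1  ⊔preds={0}  new={0,2,3,4}  stable
  step 10. node 2  ⊔preds={0,1,3,4}  new={0,1,3,4}  old={0,1,4}  +wl: 
  step 11. node 0  ⊔preds={2,3,4}  new={2,3,4}  stable

Least fixpoint reached:
  node 0: {2,3,4}
  node 1: {0,2,3,4}
  node 2: {0,1,3,4}
  node 3: {0}
  node 4: {2,3,4}
  node 5: {0,3,4}
  node 6: {0,1,4}
  node 7: {2}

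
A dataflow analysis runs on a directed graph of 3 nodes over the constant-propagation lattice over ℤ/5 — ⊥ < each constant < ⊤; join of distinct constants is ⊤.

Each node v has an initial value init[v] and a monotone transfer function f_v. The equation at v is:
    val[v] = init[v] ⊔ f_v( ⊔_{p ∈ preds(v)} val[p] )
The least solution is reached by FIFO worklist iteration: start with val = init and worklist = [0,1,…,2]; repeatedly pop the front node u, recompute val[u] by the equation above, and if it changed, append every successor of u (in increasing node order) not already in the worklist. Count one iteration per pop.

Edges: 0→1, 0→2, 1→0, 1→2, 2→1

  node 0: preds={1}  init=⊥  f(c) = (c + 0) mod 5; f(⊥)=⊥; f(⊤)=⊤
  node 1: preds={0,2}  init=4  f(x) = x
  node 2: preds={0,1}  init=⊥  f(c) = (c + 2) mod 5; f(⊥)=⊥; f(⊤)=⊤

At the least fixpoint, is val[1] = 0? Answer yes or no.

Iteration log — 7 steps:
  step 1. node 0  ⊔preds=4  new=4  old=⊥  +wl: 
  step 2. node 1  ⊔preds=4  new=4  stable
  step 3. node 2  ⊔preds=4  new=1  old=⊥  +wl: 1
  step 4. node 1  ⊔preds=⊤  new=⊤  old=4  +wl: 0,2
  step 5. node 0  ⊔preds=⊤  new=⊤  old=4  +wl: 1
  step 6. node 2  ⊔preds=⊤  new=⊤  old=1  +wl: 
  step 7. node 1  ⊔preds=⊤  new=⊤  stable

Least fixpoint reached:
  node 0: ⊤
  node 1: ⊤
  node 2: ⊤

no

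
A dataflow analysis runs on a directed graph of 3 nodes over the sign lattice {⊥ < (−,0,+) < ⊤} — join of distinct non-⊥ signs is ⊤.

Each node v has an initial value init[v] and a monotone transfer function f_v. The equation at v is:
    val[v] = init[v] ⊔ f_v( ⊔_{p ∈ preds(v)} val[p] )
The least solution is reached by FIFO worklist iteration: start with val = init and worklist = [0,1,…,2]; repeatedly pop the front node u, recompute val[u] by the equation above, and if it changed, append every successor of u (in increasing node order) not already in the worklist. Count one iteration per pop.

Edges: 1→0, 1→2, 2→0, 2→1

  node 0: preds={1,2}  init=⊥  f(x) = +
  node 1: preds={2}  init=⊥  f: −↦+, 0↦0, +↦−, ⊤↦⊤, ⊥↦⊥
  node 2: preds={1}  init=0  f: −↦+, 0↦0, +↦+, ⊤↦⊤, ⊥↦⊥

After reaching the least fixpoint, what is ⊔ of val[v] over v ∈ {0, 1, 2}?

⊤

Trace (4 dequeues):
  [1] u=0 | in 0 | out + | prev ⊥ | push {}
  [2] u=1 | in 0 | out 0 | prev ⊥ | push {0}
  [3] u=2 | in 0 | out 0 | ==
  [4] u=0 | in 0 | out + | ==

Converged values:
  [0] +
  [1] 0
  [2] 0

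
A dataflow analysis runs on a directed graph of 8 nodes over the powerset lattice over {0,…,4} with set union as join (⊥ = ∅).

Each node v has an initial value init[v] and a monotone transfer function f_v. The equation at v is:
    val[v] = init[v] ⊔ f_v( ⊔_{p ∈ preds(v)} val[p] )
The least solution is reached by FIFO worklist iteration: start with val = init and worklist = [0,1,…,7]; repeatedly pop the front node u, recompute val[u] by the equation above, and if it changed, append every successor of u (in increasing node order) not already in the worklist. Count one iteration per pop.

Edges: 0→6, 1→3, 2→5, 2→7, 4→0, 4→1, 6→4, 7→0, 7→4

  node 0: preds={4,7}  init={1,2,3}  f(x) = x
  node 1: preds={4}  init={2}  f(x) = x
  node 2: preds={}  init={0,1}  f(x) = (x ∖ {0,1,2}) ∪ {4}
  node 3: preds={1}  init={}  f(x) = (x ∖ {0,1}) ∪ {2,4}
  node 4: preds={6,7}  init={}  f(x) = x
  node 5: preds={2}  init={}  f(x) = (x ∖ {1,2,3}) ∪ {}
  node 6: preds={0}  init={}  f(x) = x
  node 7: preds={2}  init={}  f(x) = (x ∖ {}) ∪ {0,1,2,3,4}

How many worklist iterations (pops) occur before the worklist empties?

Worklist (14 pops):
  #1 pop 0: in={} → {1,2,3} (no change)
  #2 pop 1: in={} → {2} (no change)
  #3 pop 2: in={} → {0,1,4} (was {0,1}); enqueue []
  #4 pop 3: in={2} → {2,4} (was {}); enqueue []
  #5 pop 4: in={} → {} (no change)
  #6 pop 5: in={0,1,4} → {0,4} (was {}); enqueue []
  #7 pop 6: in={1,2,3} → {1,2,3} (was {}); enqueue [4]
  #8 pop 7: in={0,1,4} → {0,1,2,3,4} (was {}); enqueue [0]
  #9 pop 4: in={0,1,2,3,4} → {0,1,2,3,4} (was {}); enqueue [1]
  #10 pop 0: in={0,1,2,3,4} → {0,1,2,3,4} (was {1,2,3}); enqueue [6]
  #11 pop 1: in={0,1,2,3,4} → {0,1,2,3,4} (was {2}); enqueue [3]
  #12 pop 6: in={0,1,2,3,4} → {0,1,2,3,4} (was {1,2,3}); enqueue [4]
  #13 pop 3: in={0,1,2,3,4} → {2,3,4} (was {2,4}); enqueue []
  #14 pop 4: in={0,1,2,3,4} → {0,1,2,3,4} (no change)

Fixpoint:
  val[0] = {0,1,2,3,4}
  val[1] = {0,1,2,3,4}
  val[2] = {0,1,4}
  val[3] = {2,3,4}
  val[4] = {0,1,2,3,4}
  val[5] = {0,4}
  val[6] = {0,1,2,3,4}
  val[7] = {0,1,2,3,4}

14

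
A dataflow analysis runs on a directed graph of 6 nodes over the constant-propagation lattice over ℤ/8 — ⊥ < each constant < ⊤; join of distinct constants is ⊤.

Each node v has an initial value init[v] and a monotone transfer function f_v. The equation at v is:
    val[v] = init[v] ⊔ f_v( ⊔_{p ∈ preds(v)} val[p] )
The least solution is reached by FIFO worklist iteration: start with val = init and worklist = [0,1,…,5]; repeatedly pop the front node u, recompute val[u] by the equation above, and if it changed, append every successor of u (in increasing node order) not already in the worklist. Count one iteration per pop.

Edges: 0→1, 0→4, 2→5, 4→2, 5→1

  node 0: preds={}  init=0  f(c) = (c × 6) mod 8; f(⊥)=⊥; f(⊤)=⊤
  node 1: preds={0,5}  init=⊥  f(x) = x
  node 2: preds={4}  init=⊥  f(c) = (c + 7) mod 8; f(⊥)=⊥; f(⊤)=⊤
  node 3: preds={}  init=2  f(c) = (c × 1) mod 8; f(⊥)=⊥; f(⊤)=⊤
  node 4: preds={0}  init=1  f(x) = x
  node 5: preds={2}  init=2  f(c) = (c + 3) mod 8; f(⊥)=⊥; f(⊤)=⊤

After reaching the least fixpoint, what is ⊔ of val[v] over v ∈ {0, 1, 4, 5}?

Iteration log — 9 steps:
  step 1. node 0  ⊔preds=⊥  new=0  stable
  step 2. node 1  ⊔preds=⊤  new=⊤  old=⊥  +wl: 
  step 3. node 2  ⊔preds=1  new=0  old=⊥  +wl: 
  step 4. node 3  ⊔preds=⊥  new=2  stable
  step 5. node 4  ⊔preds=0  new=⊤  old=1  +wl: 2
  step 6. node 5  ⊔preds=0  new=⊤  old=2  +wl: 1
  step 7. node 2  ⊔preds=⊤  new=⊤  old=0  +wl: 5
  step 8. node 1  ⊔preds=⊤  new=⊤  stable
  step 9. node 5  ⊔preds=⊤  new=⊤  stable

Least fixpoint reached:
  node 0: 0
  node 1: ⊤
  node 2: ⊤
  node 3: 2
  node 4: ⊤
  node 5: ⊤

⊤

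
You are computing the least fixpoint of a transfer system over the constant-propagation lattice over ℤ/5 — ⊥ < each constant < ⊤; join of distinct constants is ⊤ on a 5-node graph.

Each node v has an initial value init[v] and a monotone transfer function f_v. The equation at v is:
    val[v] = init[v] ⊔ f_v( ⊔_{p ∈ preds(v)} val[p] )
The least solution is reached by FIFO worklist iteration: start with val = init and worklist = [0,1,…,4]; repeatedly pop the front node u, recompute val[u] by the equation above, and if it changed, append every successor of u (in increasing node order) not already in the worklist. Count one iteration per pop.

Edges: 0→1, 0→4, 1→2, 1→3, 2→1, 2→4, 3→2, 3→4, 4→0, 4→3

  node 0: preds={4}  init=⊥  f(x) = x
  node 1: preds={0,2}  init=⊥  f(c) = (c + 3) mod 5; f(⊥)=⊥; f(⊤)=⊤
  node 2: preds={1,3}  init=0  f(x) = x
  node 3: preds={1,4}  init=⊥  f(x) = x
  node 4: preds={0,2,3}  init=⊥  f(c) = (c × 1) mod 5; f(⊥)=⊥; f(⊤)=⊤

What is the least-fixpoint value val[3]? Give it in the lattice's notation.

Iteration log — 12 steps:
  step 1. node 0  ⊔preds=⊥  new=⊥  stable
  step 2. node 1  ⊔preds=0  new=3  old=⊥  +wl: 
  step 3. node 2  ⊔preds=3  new=⊤  old=0  +wl: 1
  step 4. node 3  ⊔preds=3  new=3  old=⊥  +wl: 2
  step 5. node 4  ⊔preds=⊤  new=⊤  old=⊥  +wl: 0,3
  step 6. node 1  ⊔preds=⊤  new=⊤  old=3  +wl: 
  step 7. node 2  ⊔preds=⊤  new=⊤  stable
  step 8. node 0  ⊔preds=⊤  new=⊤  old=⊥  +wl: 1,4
  step 9. node 3  ⊔preds=⊤  new=⊤  old=3  +wl: 2
  step 10. node 1  ⊔preds=⊤  new=⊤  stable
  step 11. node 4  ⊔preds=⊤  new=⊤  stable
  step 12. node 2  ⊔preds=⊤  new=⊤  stable

Least fixpoint reached:
  node 0: ⊤
  node 1: ⊤
  node 2: ⊤
  node 3: ⊤
  node 4: ⊤

⊤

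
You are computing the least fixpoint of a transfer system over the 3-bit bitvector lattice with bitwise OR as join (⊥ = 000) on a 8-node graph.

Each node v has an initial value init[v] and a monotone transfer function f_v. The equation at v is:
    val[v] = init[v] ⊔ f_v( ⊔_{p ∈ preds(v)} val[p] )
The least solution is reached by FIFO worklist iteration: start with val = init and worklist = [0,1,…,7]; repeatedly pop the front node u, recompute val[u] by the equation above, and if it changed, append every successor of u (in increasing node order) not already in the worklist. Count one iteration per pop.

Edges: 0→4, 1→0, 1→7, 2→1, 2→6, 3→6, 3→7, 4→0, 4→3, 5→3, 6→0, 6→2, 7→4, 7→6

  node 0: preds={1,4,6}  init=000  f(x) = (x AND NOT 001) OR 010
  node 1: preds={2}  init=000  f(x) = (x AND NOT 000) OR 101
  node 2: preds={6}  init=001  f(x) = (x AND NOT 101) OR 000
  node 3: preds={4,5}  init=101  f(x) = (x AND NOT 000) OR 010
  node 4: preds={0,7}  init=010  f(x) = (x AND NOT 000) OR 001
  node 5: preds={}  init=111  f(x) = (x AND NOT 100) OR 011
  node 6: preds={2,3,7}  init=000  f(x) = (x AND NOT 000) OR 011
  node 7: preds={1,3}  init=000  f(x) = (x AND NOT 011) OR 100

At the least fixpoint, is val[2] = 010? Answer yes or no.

no

Trace (17 dequeues):
  [1] u=0 | in 010 | out 010 | prev 000 | push {}
  [2] u=1 | in 001 | out 101 | prev 000 | push {0}
  [3] u=2 | in 000 | out 001 | ==
  [4] u=3 | in 111 | out 111 | prev 101 | push {}
  [5] u=4 | in 010 | out 011 | prev 010 | push {3}
  [6] u=5 | in 000 | out 111 | ==
  [7] u=6 | in 111 | out 111 | prev 000 | push {2}
  [8] u=7 | in 111 | out 100 | prev 000 | push {4,6}
  [9] u=0 | in 111 | out 110 | prev 010 | push {}
  [10] u=3 | in 111 | out 111 | ==
  [11] u=2 | in 111 | out 011 | prev 001 | push {1}
  [12] u=4 | in 110 | out 111 | prev 011 | push {0,3}
  [13] u=6 | in 111 | out 111 | ==
  [14] u=1 | in 011 | out 111 | prev 101 | push {7}
  [15] u=0 | in 111 | out 110 | ==
  [16] u=3 | in 111 | out 111 | ==
  [17] u=7 | in 111 | out 100 | ==

Converged values:
  [0] 110
  [1] 111
  [2] 011
  [3] 111
  [4] 111
  [5] 111
  [6] 111
  [7] 100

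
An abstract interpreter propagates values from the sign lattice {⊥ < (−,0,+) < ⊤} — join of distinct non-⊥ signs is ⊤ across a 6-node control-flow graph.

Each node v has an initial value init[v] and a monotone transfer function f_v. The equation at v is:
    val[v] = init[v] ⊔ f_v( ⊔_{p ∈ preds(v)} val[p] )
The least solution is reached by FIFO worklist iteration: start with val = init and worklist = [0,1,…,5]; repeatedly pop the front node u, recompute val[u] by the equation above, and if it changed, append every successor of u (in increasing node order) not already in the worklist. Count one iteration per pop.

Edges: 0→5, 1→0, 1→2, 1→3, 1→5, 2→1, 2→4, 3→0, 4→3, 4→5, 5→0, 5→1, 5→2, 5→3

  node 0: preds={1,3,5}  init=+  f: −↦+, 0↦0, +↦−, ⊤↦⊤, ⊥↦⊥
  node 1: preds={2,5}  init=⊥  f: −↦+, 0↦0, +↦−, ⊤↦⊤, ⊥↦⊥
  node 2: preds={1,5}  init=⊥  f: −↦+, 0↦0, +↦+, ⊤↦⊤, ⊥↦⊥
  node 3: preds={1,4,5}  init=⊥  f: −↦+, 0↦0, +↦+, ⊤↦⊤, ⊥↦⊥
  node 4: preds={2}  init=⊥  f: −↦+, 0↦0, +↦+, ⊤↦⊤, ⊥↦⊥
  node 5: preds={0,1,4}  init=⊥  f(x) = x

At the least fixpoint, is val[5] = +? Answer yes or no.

no

Iteration log — 18 steps:
  step 1. node 0  ⊔preds=⊥  new=+  stable
  step 2. node 1  ⊔preds=⊥  new=⊥  stable
  step 3. node 2  ⊔preds=⊥  new=⊥  stable
  step 4. node 3  ⊔preds=⊥  new=⊥  stable
  step 5. node 4  ⊔preds=⊥  new=⊥  stable
  step 6. node 5  ⊔preds=+  new=+  old=⊥  +wl: 0,1,2,3
  step 7. node 0  ⊔preds=+  new=⊤  old=+  +wl: 5
  step 8. node 1  ⊔preds=+  new=−  old=⊥  +wl: 0
  step 9. node 2  ⊔preds=⊤  new=⊤  old=⊥  +wl: 1,4
  step 10. node 3  ⊔preds=⊤  new=⊤  old=⊥  +wl: 
  step 11. node 5  ⊔preds=⊤  new=⊤  old=+  +wl: 2,3
  step 12. node 0  ⊔preds=⊤  new=⊤  stable
  step 13. node 1  ⊔preds=⊤  new=⊤  old=−  +wl: 0,5
  step 14. node 4  ⊔preds=⊤  new=⊤  old=⊥  +wl: 
  step 15. node 2  ⊔preds=⊤  new=⊤  stable
  step 16. node 3  ⊔preds=⊤  new=⊤  stable
  step 17. node 0  ⊔preds=⊤  new=⊤  stable
  step 18. node 5  ⊔preds=⊤  new=⊤  stable

Least fixpoint reached:
  node 0: ⊤
  node 1: ⊤
  node 2: ⊤
  node 3: ⊤
  node 4: ⊤
  node 5: ⊤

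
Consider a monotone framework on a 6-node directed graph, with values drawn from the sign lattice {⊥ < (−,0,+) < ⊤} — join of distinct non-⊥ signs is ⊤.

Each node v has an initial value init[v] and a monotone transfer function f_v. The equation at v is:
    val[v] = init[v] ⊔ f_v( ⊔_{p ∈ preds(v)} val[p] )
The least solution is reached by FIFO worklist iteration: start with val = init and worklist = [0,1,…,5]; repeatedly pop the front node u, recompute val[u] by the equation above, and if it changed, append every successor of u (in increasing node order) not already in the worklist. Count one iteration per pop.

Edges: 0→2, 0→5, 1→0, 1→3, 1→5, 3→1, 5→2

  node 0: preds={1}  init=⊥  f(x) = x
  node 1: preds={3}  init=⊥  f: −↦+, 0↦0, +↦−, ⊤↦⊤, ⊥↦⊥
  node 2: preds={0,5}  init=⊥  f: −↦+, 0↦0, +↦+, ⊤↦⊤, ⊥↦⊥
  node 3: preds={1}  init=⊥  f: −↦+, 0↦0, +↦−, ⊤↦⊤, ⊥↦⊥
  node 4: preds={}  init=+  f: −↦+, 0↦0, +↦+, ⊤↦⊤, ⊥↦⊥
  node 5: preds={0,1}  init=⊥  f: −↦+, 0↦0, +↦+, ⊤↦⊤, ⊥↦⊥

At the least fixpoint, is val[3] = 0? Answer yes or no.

Trace (6 dequeues):
  [1] u=0 | in ⊥ | out ⊥ | ==
  [2] u=1 | in ⊥ | out ⊥ | ==
  [3] u=2 | in ⊥ | out ⊥ | ==
  [4] u=3 | in ⊥ | out ⊥ | ==
  [5] u=4 | in ⊥ | out + | ==
  [6] u=5 | in ⊥ | out ⊥ | ==

Converged values:
  [0] ⊥
  [1] ⊥
  [2] ⊥
  [3] ⊥
  [4] +
  [5] ⊥

no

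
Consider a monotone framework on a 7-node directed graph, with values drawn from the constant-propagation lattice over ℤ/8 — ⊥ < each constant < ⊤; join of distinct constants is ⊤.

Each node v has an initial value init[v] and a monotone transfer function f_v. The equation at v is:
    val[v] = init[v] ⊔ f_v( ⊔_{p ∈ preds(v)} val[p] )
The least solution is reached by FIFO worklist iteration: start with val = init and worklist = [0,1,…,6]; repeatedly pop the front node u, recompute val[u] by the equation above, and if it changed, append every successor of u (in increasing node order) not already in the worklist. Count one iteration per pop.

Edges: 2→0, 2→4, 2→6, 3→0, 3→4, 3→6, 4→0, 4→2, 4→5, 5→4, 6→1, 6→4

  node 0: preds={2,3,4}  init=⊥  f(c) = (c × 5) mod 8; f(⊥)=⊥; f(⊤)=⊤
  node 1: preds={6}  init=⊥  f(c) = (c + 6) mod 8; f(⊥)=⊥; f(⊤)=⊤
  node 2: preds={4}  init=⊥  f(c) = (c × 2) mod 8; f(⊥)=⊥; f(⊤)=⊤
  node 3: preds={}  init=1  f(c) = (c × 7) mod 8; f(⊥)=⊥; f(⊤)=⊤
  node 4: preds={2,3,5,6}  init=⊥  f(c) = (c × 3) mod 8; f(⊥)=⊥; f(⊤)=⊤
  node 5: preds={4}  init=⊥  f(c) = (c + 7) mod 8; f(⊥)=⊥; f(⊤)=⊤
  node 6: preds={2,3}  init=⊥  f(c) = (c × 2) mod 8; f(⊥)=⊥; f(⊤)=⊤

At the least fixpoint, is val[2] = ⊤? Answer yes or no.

yes

Iteration log — 19 steps:
  step 1. node 0  ⊔preds=1  new=5  old=⊥  +wl: 
  step 2. node 1  ⊔preds=⊥  new=⊥  stable
  step 3. node 2  ⊔preds=⊥  new=⊥  stable
  step 4. node 3  ⊔preds=⊥  new=1  stable
  step 5. node 4  ⊔preds=1  new=3  old=⊥  +wl: 0,2
  step 6. node 5  ⊔preds=3  new=2  old=⊥  +wl: 4
  step 7. node 6  ⊔preds=1  new=2  old=⊥  +wl: 1
  step 8. node 0  ⊔preds=⊤  new=⊤  old=5  +wl: 
  step 9. node 2  ⊔preds=3  new=6  old=⊥  +wl: 0,6
  step 10. node 4  ⊔preds=⊤  new=⊤  old=3  +wl: 2,5
  step 11. node 1  ⊔preds=2  new=0  old=⊥  +wl: 
  step 12. node 0  ⊔preds=⊤  new=⊤  stable
  step 13. node 6  ⊔preds=⊤  new=⊤  old=2  +wl: 1,4
  step 14. node 2  ⊔preds=⊤  new=⊤  old=6  +wl: 0,6
  step 15. node 5  ⊔preds=⊤  new=⊤  old=2  +wl: 
  step 16. node 1  ⊔preds=⊤  new=⊤  old=0  +wl: 
  step 17. node 4  ⊔preds=⊤  new=⊤  stable
  step 18. node 0  ⊔preds=⊤  new=⊤  stable
  step 19. node 6  ⊔preds=⊤  new=⊤  stable

Least fixpoint reached:
  node 0: ⊤
  node 1: ⊤
  node 2: ⊤
  node 3: 1
  node 4: ⊤
  node 5: ⊤
  node 6: ⊤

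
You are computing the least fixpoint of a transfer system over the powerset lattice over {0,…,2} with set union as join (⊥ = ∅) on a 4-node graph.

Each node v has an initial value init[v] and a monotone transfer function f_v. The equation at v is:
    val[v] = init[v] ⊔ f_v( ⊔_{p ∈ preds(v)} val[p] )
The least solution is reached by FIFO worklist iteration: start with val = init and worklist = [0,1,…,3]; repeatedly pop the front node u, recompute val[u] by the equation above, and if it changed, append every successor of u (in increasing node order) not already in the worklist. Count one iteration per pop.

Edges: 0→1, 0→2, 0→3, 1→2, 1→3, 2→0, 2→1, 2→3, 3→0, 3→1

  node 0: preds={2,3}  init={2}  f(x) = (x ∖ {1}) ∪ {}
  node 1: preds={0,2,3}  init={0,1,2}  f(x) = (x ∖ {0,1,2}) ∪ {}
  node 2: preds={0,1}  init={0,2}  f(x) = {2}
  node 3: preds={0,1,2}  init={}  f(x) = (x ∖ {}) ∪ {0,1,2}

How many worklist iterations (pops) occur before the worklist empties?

6

Iteration log — 6 steps:
  step 1. node 0  ⊔preds={0,2}  new={0,2}  old={2}  +wl: 
  step 2. node 1  ⊔preds={0,2}  new={0,1,2}  stable
  step 3. node 2  ⊔preds={0,1,2}  new={0,2}  stable
  step 4. node 3  ⊔preds={0,1,2}  new={0,1,2}  old={}  +wl: 0,1
  step 5. node 0  ⊔preds={0,1,2}  new={0,2}  stable
  step 6. node 1  ⊔preds={0,1,2}  new={0,1,2}  stable

Least fixpoint reached:
  node 0: {0,2}
  node 1: {0,1,2}
  node 2: {0,2}
  node 3: {0,1,2}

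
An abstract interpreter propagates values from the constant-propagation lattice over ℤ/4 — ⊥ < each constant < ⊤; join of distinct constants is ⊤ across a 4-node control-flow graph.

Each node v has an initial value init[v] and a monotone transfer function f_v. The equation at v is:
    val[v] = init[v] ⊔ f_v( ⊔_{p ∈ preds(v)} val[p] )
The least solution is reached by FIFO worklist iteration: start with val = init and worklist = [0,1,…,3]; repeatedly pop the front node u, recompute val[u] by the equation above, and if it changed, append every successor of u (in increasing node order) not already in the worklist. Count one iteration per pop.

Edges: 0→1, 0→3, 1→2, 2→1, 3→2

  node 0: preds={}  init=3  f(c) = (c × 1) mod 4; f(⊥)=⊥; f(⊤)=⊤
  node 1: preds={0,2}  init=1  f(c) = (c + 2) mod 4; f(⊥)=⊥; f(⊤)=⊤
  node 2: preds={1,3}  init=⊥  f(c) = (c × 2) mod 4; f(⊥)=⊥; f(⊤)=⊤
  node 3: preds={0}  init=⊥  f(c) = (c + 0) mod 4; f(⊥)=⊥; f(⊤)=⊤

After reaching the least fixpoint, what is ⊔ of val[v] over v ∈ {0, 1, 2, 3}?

Worklist (7 pops):
  #1 pop 0: in=⊥ → 3 (no change)
  #2 pop 1: in=3 → 1 (no change)
  #3 pop 2: in=1 → 2 (was ⊥); enqueue [1]
  #4 pop 3: in=3 → 3 (was ⊥); enqueue [2]
  #5 pop 1: in=⊤ → ⊤ (was 1); enqueue []
  #6 pop 2: in=⊤ → ⊤ (was 2); enqueue [1]
  #7 pop 1: in=⊤ → ⊤ (no change)

Fixpoint:
  val[0] = 3
  val[1] = ⊤
  val[2] = ⊤
  val[3] = 3

⊤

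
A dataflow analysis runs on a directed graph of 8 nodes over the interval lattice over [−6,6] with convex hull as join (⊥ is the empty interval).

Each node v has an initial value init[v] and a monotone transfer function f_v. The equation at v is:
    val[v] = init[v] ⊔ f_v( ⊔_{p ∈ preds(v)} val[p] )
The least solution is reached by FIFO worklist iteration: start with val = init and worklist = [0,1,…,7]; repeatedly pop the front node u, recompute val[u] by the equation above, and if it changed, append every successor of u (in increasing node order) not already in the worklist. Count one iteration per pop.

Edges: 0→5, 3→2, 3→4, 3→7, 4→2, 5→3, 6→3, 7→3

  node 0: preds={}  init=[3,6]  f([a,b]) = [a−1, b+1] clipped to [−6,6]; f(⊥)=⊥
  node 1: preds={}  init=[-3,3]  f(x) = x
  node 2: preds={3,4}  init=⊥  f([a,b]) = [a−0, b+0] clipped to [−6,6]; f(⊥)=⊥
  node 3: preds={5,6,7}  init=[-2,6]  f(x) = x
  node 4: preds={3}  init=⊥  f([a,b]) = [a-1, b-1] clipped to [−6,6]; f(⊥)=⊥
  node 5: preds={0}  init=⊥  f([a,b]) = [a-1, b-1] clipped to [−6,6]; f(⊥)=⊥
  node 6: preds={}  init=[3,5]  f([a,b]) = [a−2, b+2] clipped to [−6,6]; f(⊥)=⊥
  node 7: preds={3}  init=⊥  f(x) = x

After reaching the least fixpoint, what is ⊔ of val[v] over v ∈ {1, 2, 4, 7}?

[-3,6]

Trace (10 dequeues):
  [1] u=0 | in ⊥ | out [3,6] | ==
  [2] u=1 | in ⊥ | out [-3,3] | ==
  [3] u=2 | in [-2,6] | out [-2,6] | prev ⊥ | push {}
  [4] u=3 | in [3,5] | out [-2,6] | ==
  [5] u=4 | in [-2,6] | out [-3,5] | prev ⊥ | push {2}
  [6] u=5 | in [3,6] | out [2,5] | prev ⊥ | push {3}
  [7] u=6 | in ⊥ | out [3,5] | ==
  [8] u=7 | in [-2,6] | out [-2,6] | prev ⊥ | push {}
  [9] u=2 | in [-3,6] | out [-3,6] | prev [-2,6] | push {}
  [10] u=3 | in [-2,6] | out [-2,6] | ==

Converged values:
  [0] [3,6]
  [1] [-3,3]
  [2] [-3,6]
  [3] [-2,6]
  [4] [-3,5]
  [5] [2,5]
  [6] [3,5]
  [7] [-2,6]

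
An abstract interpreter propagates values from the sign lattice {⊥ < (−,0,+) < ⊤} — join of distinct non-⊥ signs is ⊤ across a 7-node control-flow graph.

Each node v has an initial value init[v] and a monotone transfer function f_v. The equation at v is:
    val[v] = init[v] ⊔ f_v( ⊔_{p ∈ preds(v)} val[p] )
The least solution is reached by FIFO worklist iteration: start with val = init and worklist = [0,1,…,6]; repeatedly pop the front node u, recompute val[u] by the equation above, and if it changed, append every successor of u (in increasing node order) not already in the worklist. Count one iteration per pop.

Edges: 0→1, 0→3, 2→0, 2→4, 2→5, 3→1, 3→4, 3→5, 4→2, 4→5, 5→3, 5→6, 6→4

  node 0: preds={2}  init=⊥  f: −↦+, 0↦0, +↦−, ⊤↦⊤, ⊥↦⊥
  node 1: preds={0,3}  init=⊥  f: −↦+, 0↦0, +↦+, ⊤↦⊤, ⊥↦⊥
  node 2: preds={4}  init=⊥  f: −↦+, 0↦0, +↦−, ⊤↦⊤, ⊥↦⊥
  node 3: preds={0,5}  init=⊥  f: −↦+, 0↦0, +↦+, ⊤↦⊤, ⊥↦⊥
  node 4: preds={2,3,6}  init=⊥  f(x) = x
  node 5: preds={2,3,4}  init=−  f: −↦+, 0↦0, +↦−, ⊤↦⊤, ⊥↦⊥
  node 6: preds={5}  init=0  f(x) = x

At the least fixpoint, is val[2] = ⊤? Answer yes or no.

yes

Worklist (15 pops):
  #1 pop 0: in=⊥ → ⊥ (no change)
  #2 pop 1: in=⊥ → ⊥ (no change)
  #3 pop 2: in=⊥ → ⊥ (no change)
  #4 pop 3: in=− → + (was ⊥); enqueue [1]
  #5 pop 4: in=⊤ → ⊤ (was ⊥); enqueue [2]
  #6 pop 5: in=⊤ → ⊤ (was −); enqueue [3]
  #7 pop 6: in=⊤ → ⊤ (was 0); enqueue [4]
  #8 pop 1: in=+ → + (was ⊥); enqueue []
  #9 pop 2: in=⊤ → ⊤ (was ⊥); enqueue [0,5]
  #10 pop 3: in=⊤ → ⊤ (was +); enqueue [1]
  #11 pop 4: in=⊤ → ⊤ (no change)
  #12 pop 0: in=⊤ → ⊤ (was ⊥); enqueue [3]
  #13 pop 5: in=⊤ → ⊤ (no change)
  #14 pop 1: in=⊤ → ⊤ (was +); enqueue []
  #15 pop 3: in=⊤ → ⊤ (no change)

Fixpoint:
  val[0] = ⊤
  val[1] = ⊤
  val[2] = ⊤
  val[3] = ⊤
  val[4] = ⊤
  val[5] = ⊤
  val[6] = ⊤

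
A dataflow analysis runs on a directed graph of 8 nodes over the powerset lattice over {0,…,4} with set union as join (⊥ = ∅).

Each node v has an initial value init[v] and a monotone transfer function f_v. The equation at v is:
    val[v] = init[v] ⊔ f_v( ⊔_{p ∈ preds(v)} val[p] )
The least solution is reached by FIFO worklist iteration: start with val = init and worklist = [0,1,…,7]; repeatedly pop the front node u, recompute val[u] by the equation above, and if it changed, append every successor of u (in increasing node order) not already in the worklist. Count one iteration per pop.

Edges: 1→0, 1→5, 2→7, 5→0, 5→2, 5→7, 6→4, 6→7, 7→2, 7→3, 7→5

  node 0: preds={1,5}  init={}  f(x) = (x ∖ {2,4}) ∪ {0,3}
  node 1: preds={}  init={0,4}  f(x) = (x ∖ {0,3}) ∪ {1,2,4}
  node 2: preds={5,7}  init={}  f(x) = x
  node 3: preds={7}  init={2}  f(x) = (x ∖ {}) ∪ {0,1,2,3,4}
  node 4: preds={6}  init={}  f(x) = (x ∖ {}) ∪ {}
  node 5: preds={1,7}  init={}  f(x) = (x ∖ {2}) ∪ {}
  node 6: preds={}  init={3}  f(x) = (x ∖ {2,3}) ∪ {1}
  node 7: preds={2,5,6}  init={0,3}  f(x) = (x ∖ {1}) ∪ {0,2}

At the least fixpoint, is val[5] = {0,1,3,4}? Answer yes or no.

yes

Worklist (14 pops):
  #1 pop 0: in={0,4} → {0,3} (was {}); enqueue []
  #2 pop 1: in={} → {0,1,2,4} (was {0,4}); enqueue [0]
  #3 pop 2: in={0,3} → {0,3} (was {}); enqueue []
  #4 pop 3: in={0,3} → {0,1,2,3,4} (was {2}); enqueue []
  #5 pop 4: in={3} → {3} (was {}); enqueue []
  #6 pop 5: in={0,1,2,3,4} → {0,1,3,4} (was {}); enqueue [2]
  #7 pop 6: in={} → {1,3} (was {3}); enqueue [4]
  #8 pop 7: in={0,1,3,4} → {0,2,3,4} (was {0,3}); enqueue [3,5]
  #9 pop 0: in={0,1,2,3,4} → {0,1,3} (was {0,3}); enqueue []
  #10 pop 2: in={0,1,2,3,4} → {0,1,2,3,4} (was {0,3}); enqueue [7]
  #11 pop 4: in={1,3} → {1,3} (was {3}); enqueue []
  #12 pop 3: in={0,2,3,4} → {0,1,2,3,4} (no change)
  #13 pop 5: in={0,1,2,3,4} → {0,1,3,4} (no change)
  #14 pop 7: in={0,1,2,3,4} → {0,2,3,4} (no change)

Fixpoint:
  val[0] = {0,1,3}
  val[1] = {0,1,2,4}
  val[2] = {0,1,2,3,4}
  val[3] = {0,1,2,3,4}
  val[4] = {1,3}
  val[5] = {0,1,3,4}
  val[6] = {1,3}
  val[7] = {0,2,3,4}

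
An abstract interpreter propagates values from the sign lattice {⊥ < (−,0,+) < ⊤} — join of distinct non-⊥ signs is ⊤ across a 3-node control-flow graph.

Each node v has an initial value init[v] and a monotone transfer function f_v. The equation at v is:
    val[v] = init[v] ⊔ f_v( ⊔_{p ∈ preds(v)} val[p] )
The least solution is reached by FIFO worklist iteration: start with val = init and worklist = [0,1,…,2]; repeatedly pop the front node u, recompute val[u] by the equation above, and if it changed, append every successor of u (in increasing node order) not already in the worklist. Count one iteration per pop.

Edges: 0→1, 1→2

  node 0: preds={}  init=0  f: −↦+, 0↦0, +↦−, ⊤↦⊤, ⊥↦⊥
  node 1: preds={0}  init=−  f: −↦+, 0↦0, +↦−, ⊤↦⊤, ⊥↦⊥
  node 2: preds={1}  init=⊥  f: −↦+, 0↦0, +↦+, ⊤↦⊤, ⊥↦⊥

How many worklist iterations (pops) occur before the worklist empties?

3

Worklist (3 pops):
  #1 pop 0: in=⊥ → 0 (no change)
  #2 pop 1: in=0 → ⊤ (was −); enqueue []
  #3 pop 2: in=⊤ → ⊤ (was ⊥); enqueue []

Fixpoint:
  val[0] = 0
  val[1] = ⊤
  val[2] = ⊤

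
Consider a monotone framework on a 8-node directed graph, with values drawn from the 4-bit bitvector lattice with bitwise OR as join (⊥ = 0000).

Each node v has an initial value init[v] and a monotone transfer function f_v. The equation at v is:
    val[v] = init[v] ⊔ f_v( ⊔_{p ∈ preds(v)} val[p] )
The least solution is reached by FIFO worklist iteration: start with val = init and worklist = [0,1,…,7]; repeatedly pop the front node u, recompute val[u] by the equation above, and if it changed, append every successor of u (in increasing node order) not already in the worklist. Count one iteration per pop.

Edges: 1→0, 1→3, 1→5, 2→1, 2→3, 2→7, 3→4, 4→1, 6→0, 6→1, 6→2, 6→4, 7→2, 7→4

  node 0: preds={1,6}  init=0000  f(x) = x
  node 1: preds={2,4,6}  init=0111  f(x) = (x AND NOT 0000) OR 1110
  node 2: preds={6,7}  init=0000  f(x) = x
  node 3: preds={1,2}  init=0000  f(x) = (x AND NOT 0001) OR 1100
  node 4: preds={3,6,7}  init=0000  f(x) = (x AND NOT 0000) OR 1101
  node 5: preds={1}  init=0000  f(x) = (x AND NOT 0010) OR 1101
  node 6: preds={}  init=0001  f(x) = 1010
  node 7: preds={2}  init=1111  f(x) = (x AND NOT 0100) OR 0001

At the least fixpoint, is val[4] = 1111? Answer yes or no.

yes

Worklist (12 pops):
  #1 pop 0: in=0111 → 0111 (was 0000); enqueue []
  #2 pop 1: in=0001 → 1111 (was 0111); enqueue [0]
  #3 pop 2: in=1111 → 1111 (was 0000); enqueue [1]
  #4 pop 3: in=1111 → 1110 (was 0000); enqueue []
  #5 pop 4: in=1111 → 1111 (was 0000); enqueue []
  #6 pop 5: in=1111 → 1101 (was 0000); enqueue []
  #7 pop 6: in=0000 → 1011 (was 0001); enqueue [2,4]
  #8 pop 7: in=1111 → 1111 (no change)
  #9 pop 0: in=1111 → 1111 (was 0111); enqueue []
  #10 pop 1: in=1111 → 1111 (no change)
  #11 pop 2: in=1111 → 1111 (no change)
  #12 pop 4: in=1111 → 1111 (no change)

Fixpoint:
  val[0] = 1111
  val[1] = 1111
  val[2] = 1111
  val[3] = 1110
  val[4] = 1111
  val[5] = 1101
  val[6] = 1011
  val[7] = 1111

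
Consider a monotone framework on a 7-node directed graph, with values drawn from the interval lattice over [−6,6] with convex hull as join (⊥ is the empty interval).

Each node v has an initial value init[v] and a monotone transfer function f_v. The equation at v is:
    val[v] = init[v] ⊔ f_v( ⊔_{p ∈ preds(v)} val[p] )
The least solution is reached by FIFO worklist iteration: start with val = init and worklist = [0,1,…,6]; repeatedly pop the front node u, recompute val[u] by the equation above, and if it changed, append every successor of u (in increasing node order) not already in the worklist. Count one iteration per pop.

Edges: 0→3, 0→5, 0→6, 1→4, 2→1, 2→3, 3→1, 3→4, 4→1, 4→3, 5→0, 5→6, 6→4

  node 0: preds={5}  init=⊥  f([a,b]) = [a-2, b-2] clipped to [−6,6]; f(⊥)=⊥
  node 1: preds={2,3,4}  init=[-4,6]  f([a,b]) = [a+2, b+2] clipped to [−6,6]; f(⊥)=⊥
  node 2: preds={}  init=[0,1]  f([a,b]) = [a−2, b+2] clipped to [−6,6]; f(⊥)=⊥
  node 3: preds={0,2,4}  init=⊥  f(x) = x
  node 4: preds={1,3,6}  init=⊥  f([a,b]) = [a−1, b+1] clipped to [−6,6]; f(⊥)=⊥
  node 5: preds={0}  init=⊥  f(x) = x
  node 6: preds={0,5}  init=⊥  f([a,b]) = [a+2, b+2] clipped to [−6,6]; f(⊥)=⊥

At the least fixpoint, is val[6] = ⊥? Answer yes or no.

yes

Iteration log — 15 steps:
  step 1. node 0  ⊔preds=⊥  new=⊥  stable
  step 2. node 1  ⊔preds=[0,1]  new=[-4,6]  stable
  step 3. node 2  ⊔preds=⊥  new=[0,1]  stable
  step 4. node 3  ⊔preds=[0,1]  new=[0,1]  old=⊥  +wl: 1
  step 5. node 4  ⊔preds=[-4,6]  new=[-5,6]  old=⊥  +wl: 3
  step 6. node 5  ⊔preds=⊥  new=⊥  stable
  step 7. node 6  ⊔preds=⊥  new=⊥  stable
  step 8. node 1  ⊔preds=[-5,6]  new=[-4,6]  stable
  step 9. node 3  ⊔preds=[-5,6]  new=[-5,6]  old=[0,1]  +wl: 1,4
  step 10. node 1  ⊔preds=[-5,6]  new=[-4,6]  stable
  step 11. node 4  ⊔preds=[-5,6]  new=[-6,6]  old=[-5,6]  +wl: 1,3
  step 12. node 1  ⊔preds=[-6,6]  new=[-4,6]  stable
  step 13. node 3  ⊔preds=[-6,6]  new=[-6,6]  old=[-5,6]  +wl: 1,4
  step 14. node 1  ⊔preds=[-6,6]  new=[-4,6]  stable
  step 15. node 4  ⊔preds=[-6,6]  new=[-6,6]  stable

Least fixpoint reached:
  node 0: ⊥
  node 1: [-4,6]
  node 2: [0,1]
  node 3: [-6,6]
  node 4: [-6,6]
  node 5: ⊥
  node 6: ⊥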